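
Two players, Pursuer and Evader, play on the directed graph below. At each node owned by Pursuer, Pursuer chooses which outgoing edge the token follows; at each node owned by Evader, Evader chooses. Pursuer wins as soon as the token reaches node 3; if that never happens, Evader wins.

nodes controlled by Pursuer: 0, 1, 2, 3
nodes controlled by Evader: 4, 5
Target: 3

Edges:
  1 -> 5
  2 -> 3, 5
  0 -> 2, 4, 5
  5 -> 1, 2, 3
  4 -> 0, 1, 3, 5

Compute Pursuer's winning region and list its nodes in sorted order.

A0 = {3}
A1: add {2} — 2 (Pursuer) has 2→3.
A2: add {0} — 0 (Pursuer) has 0→2.
A3 = A2; e.g. 1 (Pursuer) has no edge into A2. Fixed point.
Pursuer's winning region = {0, 2, 3}.

0, 2, 3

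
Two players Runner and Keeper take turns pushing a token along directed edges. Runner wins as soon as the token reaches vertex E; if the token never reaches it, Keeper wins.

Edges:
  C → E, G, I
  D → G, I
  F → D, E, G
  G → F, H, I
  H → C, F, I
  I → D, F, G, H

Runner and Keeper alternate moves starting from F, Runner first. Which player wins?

Runner

Track states (vertex, player-to-move).
A0 = {(E,Runner), (E,Keeper)}
A1: add {(C,Runner), (F,Runner)}.
(F,Runner) ∈ A1 ⇒ Runner forces the target.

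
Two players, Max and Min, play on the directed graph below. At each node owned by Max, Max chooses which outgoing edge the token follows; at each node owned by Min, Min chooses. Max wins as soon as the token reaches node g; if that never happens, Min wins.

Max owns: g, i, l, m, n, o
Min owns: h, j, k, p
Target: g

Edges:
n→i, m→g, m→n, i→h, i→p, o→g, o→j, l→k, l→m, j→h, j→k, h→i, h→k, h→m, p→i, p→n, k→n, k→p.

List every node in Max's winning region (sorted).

A0 = {g}
A1: add {m, o} — m (Max) has m→g; o (Max) has o→g.
A2: add {l} — l (Max) has l→m.
A3 = A2; e.g. h (Min) can still go to i. Fixed point.
Max's winning region = {g, l, m, o}.

g, l, m, o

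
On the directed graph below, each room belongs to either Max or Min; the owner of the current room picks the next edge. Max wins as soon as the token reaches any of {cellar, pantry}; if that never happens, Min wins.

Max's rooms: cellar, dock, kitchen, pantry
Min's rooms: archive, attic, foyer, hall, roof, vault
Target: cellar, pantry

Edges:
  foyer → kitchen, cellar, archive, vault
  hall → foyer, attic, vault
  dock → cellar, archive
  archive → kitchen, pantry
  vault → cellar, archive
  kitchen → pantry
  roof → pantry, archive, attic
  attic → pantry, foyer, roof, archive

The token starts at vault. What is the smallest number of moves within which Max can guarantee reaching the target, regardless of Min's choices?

3

A0 = {cellar, pantry}
A1: add {dock, kitchen} — kitchen (Max) has kitchen→pantry; dock (Max) has dock→cellar.
A2: add {archive} — archive (Min): all of {kitchen, pantry} already in.
A3: add {vault} — vault (Min): all of {cellar, archive} already in.
vault enters the attractor at level 3, so Max can force the target in 3 moves from there.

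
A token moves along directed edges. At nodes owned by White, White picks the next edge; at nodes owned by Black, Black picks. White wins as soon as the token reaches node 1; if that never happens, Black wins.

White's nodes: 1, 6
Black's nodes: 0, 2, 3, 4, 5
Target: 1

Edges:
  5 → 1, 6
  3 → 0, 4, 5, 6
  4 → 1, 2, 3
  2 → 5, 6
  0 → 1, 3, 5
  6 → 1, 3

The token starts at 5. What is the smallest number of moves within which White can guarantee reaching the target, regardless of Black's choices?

2

A0 = {1}
A1: add {6} — 6 (White) has 6→1.
A2: add {5} — 5 (Black): all of {1, 6} already in.
5 enters the attractor at level 2, so White can force the target in 2 moves from there.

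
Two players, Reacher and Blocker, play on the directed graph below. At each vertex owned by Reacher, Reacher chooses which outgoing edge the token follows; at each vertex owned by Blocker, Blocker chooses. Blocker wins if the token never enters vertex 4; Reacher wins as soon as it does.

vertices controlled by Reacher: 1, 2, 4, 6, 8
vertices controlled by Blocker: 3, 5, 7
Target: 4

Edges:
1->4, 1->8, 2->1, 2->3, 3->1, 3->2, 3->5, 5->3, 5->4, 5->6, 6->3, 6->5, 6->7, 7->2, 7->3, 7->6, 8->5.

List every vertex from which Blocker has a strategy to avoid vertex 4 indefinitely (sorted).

3, 5, 6, 7, 8

A0 = {4}
A1: add {1} — 1 (Reacher) has 1→4.
A2: add {2} — 2 (Reacher) has 2→1.
A3 = A2; e.g. 3 (Blocker) can still go to 5. Fixed point.
Reacher's attractor = {1, 2, 4}; Blocker avoids the target exactly from the complement.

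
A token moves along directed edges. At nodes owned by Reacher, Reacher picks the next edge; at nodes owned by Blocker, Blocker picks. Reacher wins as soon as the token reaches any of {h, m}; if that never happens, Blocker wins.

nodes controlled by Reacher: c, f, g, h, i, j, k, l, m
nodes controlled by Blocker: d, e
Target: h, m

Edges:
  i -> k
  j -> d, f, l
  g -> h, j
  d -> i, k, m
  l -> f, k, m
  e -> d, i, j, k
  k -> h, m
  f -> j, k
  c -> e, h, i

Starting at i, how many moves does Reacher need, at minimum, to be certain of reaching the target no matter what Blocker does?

2

A0 = {h, m}
A1: add {c, g, k, l} — c (Reacher) has c→h; g (Reacher) has g→h; k (Reacher) has k→h; l (Reacher) has l→m.
A2: add {f, i, j} — f (Reacher) has f→k; i (Reacher) has i→k; j (Reacher) has j→l.
i enters the attractor at level 2, so Reacher can force the target in 2 moves from there.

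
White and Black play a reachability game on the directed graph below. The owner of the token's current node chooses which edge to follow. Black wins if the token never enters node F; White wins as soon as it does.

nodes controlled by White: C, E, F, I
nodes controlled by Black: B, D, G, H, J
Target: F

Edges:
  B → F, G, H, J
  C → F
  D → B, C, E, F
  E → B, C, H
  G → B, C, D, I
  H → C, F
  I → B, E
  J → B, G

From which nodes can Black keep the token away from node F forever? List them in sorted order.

B, D, G, J

A0 = {F}
A1: add {C} — C (White) has C→F.
A2: add {E, H} — E (White) has E→C; H (Black): all of {C, F} already in.
A3: add {I} — I (White) has I→E.
A4 = A3; e.g. B (Black) can still go to G. Fixed point.
White's attractor = {C, E, F, H, I}; Black avoids the target exactly from the complement.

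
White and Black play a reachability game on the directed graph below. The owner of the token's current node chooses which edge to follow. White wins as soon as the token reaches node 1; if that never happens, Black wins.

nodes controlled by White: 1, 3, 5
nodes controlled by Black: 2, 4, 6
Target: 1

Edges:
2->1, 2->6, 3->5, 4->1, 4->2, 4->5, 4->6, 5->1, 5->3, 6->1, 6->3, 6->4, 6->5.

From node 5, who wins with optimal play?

A0 = {1}
A1: add {5} — 5 (White) has 5→1.
5 ∈ A1, so White can force the target.

White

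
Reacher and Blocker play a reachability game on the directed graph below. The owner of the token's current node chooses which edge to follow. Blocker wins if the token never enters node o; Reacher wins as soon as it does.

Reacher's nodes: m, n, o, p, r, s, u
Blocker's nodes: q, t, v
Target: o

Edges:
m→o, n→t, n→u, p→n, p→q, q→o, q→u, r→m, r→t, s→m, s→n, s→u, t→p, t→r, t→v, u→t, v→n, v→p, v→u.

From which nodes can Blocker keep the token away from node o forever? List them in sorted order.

n, p, q, t, u, v

A0 = {o}
A1: add {m} — m (Reacher) has m→o.
A2: add {r, s} — r (Reacher) has r→m; s (Reacher) has s→m.
A3 = A2; e.g. n (Reacher) has no edge into A2. Fixed point.
Reacher's attractor = {m, o, r, s}; Blocker avoids the target exactly from the complement.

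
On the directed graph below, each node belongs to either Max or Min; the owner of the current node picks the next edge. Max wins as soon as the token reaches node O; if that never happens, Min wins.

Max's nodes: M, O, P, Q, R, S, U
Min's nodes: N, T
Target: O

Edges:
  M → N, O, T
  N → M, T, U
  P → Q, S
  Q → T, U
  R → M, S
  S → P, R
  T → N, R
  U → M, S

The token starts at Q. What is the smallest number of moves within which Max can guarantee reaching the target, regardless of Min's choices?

3

A0 = {O}
A1: add {M} — M (Max) has M→O.
A2: add {R, U} — R (Max) has R→M; U (Max) has U→M.
A3: add {Q, S} — Q (Max) has Q→U; S (Max) has S→R.
Q enters the attractor at level 3, so Max can force the target in 3 moves from there.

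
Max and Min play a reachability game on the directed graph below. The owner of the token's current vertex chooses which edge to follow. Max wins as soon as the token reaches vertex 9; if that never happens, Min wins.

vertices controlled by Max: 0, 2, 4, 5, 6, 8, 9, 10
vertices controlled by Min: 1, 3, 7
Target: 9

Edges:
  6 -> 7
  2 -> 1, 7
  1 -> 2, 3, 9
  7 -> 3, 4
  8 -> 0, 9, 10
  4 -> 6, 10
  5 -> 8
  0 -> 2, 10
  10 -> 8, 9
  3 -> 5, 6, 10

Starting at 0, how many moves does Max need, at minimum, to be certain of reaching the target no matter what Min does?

A0 = {9}
A1: add {8, 10} — 8 (Max) has 8→9; 10 (Max) has 10→9.
A2: add {0, 4, 5} — 0 (Max) has 0→10; 4 (Max) has 4→10; 5 (Max) has 5→8.
A3 = A2; e.g. 1 (Min) can still go to 2. Fixed point.
0 enters the attractor at level 2, so Max can force the target in 2 moves from there.

2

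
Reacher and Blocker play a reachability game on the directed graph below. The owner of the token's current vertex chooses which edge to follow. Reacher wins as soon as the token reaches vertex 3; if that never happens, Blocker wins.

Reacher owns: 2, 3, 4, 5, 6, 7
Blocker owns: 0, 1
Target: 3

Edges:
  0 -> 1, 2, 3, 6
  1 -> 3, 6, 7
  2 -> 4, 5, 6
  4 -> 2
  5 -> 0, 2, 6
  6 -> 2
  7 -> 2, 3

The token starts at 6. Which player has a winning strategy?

A0 = {3}
A1: add {7} — 7 (Reacher) has 7→3.
A2 = A1; e.g. 0 (Blocker) can still go to 1. Fixed point.
6 never enters the attractor, so Blocker can avoid the target forever.

Blocker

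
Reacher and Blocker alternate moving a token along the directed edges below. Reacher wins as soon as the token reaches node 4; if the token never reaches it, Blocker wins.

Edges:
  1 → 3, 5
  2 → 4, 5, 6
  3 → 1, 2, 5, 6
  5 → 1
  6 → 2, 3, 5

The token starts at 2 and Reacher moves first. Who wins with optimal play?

Reacher

Track states (vertex, player-to-move).
A0 = {(4,Reacher), (4,Blocker)}
A1: add {(2,Reacher)}.
(2,Reacher) ∈ A1 ⇒ Reacher forces the target.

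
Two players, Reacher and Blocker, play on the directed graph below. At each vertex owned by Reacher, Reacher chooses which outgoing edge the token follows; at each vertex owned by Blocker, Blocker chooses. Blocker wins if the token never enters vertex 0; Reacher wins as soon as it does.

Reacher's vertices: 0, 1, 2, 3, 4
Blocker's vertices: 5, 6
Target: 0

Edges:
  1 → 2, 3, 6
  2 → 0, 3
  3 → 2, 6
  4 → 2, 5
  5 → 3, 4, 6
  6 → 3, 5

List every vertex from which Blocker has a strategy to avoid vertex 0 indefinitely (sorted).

A0 = {0}
A1: add {2} — 2 (Reacher) has 2→0.
A2: add {1, 3, 4} — 1 (Reacher) has 1→2; 3 (Reacher) has 3→2; 4 (Reacher) has 4→2.
A3 = A2; e.g. 5 (Blocker) can still go to 6. Fixed point.
Reacher's attractor = {0, 1, 2, 3, 4}; Blocker avoids the target exactly from the complement.

5, 6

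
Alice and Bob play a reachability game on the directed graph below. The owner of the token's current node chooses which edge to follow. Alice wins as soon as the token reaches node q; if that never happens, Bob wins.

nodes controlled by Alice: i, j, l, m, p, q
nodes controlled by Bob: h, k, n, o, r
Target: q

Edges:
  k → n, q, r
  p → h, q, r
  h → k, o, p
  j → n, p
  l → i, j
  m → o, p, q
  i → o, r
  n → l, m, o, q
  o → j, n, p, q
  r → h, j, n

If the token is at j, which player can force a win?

A0 = {q}
A1: add {m, p} — m (Alice) has m→q; p (Alice) has p→q.
A2: add {j} — j (Alice) has j→p.
j ∈ A2, so Alice can force the target.

Alice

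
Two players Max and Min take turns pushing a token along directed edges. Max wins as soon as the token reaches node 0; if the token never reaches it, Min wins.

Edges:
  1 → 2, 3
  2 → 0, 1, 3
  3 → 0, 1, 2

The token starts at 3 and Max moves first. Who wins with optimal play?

Max

Track states (vertex, player-to-move).
A0 = {(0,Max), (0,Min)}
A1: add {(2,Max), (3,Max)}.
(3,Max) ∈ A1 ⇒ Max forces the target.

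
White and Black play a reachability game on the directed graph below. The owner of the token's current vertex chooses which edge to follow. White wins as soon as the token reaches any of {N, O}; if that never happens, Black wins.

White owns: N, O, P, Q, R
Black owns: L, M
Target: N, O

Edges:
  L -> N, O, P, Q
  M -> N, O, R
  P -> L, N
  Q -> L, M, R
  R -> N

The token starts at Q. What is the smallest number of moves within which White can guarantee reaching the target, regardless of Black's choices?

A0 = {N, O}
A1: add {P, R} — P (White) has P→N; R (White) has R→N.
A2: add {M, Q} — M (Black): all of {N, O, R} already in; Q (White) has Q→R.
Q enters the attractor at level 2, so White can force the target in 2 moves from there.

2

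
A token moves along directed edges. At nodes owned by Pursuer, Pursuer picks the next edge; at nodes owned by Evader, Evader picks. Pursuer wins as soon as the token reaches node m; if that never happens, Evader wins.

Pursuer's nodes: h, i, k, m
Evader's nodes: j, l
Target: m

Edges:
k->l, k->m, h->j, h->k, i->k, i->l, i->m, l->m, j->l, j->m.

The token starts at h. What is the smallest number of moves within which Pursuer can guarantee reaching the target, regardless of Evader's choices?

A0 = {m}
A1: add {i, k, l} — i (Pursuer) has i→m; k (Pursuer) has k→m; l (Evader): all of {m} already in.
A2: add {h, j} — h (Pursuer) has h→k; j (Evader): all of {l, m} already in.
A2 = all vertices. Fixed point.
h enters the attractor at level 2, so Pursuer can force the target in 2 moves from there.

2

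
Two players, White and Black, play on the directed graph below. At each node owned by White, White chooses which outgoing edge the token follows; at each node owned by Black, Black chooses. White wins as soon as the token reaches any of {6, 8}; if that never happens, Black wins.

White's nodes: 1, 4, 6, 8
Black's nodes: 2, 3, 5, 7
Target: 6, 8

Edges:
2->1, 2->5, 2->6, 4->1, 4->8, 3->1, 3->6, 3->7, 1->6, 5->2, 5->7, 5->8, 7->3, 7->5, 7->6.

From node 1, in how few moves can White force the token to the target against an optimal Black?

A0 = {6, 8}
A1: add {1, 4} — 1 (White) has 1→6; 4 (White) has 4→8.
A2 = A1; e.g. 2 (Black) can still go to 5. Fixed point.
1 enters the attractor at level 1, so White can force the target in 1 move from there.

1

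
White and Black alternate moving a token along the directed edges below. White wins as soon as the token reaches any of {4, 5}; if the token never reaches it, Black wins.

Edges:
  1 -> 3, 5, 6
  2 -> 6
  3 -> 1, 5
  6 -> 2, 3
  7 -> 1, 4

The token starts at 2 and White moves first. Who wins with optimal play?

Black

Track states (vertex, player-to-move).
A0 = {(4,White), (4,Black), (5,White), (5,Black)}
A1: add {(1,White), (3,White), (7,White)}.
A2: add {(3,Black), (7,Black)}.
A3: add {(6,White)}.
A4: add {(1,Black), (2,Black)}.
A5 = A4; e.g. (2,White) stays out. (2,White) never enters ⇒ Black avoids the target.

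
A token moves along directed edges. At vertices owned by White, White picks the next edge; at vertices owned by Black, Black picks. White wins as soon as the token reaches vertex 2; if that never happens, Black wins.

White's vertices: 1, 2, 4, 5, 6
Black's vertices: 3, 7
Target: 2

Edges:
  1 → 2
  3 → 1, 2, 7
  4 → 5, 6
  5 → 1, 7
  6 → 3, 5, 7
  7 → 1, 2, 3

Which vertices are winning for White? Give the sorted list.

A0 = {2}
A1: add {1} — 1 (White) has 1→2.
A2: add {5} — 5 (White) has 5→1.
A3: add {4, 6} — 4 (White) has 4→5; 6 (White) has 6→5.
A4 = A3; e.g. 3 (Black) can still go to 7. Fixed point.
White's winning region = {1, 2, 4, 5, 6}.

1, 2, 4, 5, 6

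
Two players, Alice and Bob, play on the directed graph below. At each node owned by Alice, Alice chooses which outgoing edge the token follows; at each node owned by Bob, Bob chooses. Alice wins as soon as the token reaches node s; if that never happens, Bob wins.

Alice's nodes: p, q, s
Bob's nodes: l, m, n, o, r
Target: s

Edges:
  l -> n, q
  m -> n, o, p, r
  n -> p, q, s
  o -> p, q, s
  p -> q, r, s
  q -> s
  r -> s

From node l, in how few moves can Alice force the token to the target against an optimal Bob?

A0 = {s}
A1: add {p, q, r} — p (Alice) has p→s; q (Alice) has q→s; r (Bob): all of {s} already in.
A2: add {n, o} — n (Bob): all of {p, q, s} already in; o (Bob): all of {p, q, s} already in.
A3: add {l, m} — l (Bob): all of {n, q} already in; m (Bob): all of {n, o, p, r} already in.
A3 = all vertices. Fixed point.
l enters the attractor at level 3, so Alice can force the target in 3 moves from there.

3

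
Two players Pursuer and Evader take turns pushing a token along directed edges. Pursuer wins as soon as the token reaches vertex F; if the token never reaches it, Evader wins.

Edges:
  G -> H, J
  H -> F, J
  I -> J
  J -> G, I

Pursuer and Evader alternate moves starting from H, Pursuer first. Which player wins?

Pursuer

Track states (vertex, player-to-move).
A0 = {(F,Pursuer), (F,Evader)}
A1: add {(H,Pursuer)}.
(H,Pursuer) ∈ A1 ⇒ Pursuer forces the target.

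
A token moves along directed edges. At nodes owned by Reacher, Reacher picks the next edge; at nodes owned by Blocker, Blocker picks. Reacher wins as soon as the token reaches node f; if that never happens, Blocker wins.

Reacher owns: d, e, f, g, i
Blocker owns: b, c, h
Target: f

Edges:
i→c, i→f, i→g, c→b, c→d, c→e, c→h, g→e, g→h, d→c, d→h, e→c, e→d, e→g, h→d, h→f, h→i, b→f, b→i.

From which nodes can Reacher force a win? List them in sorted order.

A0 = {f}
A1: add {i} — i (Reacher) has i→f.
A2: add {b} — b (Blocker): all of {f, i} already in.
A3 = A2; e.g. c (Blocker) can still go to d. Fixed point.
Reacher's winning region = {b, f, i}.

b, f, i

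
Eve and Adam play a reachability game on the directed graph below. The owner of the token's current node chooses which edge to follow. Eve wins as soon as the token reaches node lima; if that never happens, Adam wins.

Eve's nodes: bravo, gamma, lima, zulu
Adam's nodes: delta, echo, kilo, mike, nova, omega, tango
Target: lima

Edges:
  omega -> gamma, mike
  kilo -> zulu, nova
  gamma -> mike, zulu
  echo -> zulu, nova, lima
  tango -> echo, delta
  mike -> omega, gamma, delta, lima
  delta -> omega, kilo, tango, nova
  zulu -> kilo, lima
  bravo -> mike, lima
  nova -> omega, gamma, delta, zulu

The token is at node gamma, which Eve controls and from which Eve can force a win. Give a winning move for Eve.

A0 = {lima}
A1: add {bravo, zulu} — zulu (Eve) has zulu→lima; bravo (Eve) has bravo→lima.
A2: add {gamma} — gamma (Eve) has gamma→zulu.
A3 = A2; e.g. omega (Adam) can still go to mike. Fixed point.
From gamma, successor zulu is in the attractor (rank 1); the other successor mike is not.

zulu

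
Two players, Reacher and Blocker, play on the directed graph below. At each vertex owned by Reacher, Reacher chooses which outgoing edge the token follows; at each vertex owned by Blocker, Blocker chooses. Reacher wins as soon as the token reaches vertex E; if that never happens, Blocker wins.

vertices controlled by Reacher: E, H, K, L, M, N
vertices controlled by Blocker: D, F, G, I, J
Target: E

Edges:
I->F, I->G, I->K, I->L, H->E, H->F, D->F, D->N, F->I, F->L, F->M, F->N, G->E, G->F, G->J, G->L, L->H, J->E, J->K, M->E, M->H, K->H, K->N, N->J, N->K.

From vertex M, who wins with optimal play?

Reacher

A0 = {E}
A1: add {H, M} — H (Reacher) has H→E; M (Reacher) has M→E.
M ∈ A1, so Reacher can force the target.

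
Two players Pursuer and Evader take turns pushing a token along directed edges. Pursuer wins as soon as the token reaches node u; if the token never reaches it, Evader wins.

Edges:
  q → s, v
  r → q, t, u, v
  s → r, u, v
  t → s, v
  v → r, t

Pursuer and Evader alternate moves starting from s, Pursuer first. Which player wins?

Track states (vertex, player-to-move).
A0 = {(u,Pursuer), (u,Evader)}
A1: add {(r,Pursuer), (s,Pursuer)}.
(s,Pursuer) ∈ A1 ⇒ Pursuer forces the target.

Pursuer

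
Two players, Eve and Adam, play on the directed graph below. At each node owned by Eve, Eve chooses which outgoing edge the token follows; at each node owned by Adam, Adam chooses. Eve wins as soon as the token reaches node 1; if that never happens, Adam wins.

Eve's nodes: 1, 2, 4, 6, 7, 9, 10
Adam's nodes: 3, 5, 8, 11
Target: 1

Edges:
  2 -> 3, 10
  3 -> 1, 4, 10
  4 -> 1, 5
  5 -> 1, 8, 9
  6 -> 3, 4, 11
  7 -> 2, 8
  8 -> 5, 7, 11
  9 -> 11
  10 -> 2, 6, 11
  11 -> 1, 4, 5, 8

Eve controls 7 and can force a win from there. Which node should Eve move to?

2

A0 = {1}
A1: add {4} — 4 (Eve) has 4→1.
A2: add {6} — 6 (Eve) has 6→4.
A3: add {10} — 10 (Eve) has 10→6.
A4: add {2, 3} — 2 (Eve) has 2→10; 3 (Adam): all of {1, 4, 10} already in.
A5: add {7} — 7 (Eve) has 7→2.
A6 = A5; e.g. 5 (Adam) can still go to 8. Fixed point.
From 7, successor 2 is in the attractor (rank 4); the other successor 8 is not.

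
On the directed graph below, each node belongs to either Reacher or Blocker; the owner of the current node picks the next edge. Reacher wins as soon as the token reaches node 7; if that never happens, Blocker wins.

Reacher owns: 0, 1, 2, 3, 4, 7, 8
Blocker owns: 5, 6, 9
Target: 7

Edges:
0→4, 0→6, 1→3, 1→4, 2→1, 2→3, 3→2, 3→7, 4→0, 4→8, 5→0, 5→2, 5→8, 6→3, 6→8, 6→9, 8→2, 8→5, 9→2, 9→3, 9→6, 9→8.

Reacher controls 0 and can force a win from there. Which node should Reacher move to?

A0 = {7}
A1: add {3} — 3 (Reacher) has 3→7.
A2: add {1, 2} — 1 (Reacher) has 1→3; 2 (Reacher) has 2→3.
A3: add {8} — 8 (Reacher) has 8→2.
A4: add {4} — 4 (Reacher) has 4→8.
A5: add {0} — 0 (Reacher) has 0→4.
A6: add {5} — 5 (Blocker): all of {0, 2, 8} already in.
A7 = A6; e.g. 6 (Blocker) can still go to 9. Fixed point.
From 0, successor 4 is in the attractor (rank 4); the other successor 6 is not.

4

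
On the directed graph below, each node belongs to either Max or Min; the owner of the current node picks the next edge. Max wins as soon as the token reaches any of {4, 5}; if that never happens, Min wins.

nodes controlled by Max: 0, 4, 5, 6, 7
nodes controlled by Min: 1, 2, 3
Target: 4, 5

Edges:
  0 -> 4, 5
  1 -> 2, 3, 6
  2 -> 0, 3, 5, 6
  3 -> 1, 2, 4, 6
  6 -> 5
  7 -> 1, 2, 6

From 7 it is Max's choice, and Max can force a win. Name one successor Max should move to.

A0 = {4, 5}
A1: add {0, 6} — 0 (Max) has 0→4; 6 (Max) has 6→5.
A2: add {7} — 7 (Max) has 7→6.
A3 = A2; e.g. 1 (Min) can still go to 2. Fixed point.
From 7, successor 6 is in the attractor (rank 1); the other successors 1, 2 are not.

6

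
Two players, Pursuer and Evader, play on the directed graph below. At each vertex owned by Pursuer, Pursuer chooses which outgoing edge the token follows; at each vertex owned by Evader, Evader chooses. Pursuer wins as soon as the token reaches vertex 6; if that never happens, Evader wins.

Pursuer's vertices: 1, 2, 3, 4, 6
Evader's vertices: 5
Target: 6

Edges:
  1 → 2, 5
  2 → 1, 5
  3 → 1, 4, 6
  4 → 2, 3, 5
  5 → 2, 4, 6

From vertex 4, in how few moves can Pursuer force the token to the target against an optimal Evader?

2

A0 = {6}
A1: add {3} — 3 (Pursuer) has 3→6.
A2: add {4} — 4 (Pursuer) has 4→3.
A3 = A2; e.g. 1 (Pursuer) has no edge into A2. Fixed point.
4 enters the attractor at level 2, so Pursuer can force the target in 2 moves from there.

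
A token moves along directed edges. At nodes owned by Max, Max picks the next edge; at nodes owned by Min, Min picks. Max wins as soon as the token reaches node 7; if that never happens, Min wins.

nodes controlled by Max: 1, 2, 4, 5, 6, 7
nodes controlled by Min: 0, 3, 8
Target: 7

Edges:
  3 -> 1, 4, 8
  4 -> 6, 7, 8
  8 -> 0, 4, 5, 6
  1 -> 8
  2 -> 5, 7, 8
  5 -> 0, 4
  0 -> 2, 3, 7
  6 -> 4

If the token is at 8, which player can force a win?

Min

A0 = {7}
A1: add {2, 4} — 2 (Max) has 2→7; 4 (Max) has 4→7.
A2: add {5, 6} — 5 (Max) has 5→4; 6 (Max) has 6→4.
A3 = A2; e.g. 0 (Min) can still go to 3. Fixed point.
8 never enters the attractor, so Min can avoid the target forever.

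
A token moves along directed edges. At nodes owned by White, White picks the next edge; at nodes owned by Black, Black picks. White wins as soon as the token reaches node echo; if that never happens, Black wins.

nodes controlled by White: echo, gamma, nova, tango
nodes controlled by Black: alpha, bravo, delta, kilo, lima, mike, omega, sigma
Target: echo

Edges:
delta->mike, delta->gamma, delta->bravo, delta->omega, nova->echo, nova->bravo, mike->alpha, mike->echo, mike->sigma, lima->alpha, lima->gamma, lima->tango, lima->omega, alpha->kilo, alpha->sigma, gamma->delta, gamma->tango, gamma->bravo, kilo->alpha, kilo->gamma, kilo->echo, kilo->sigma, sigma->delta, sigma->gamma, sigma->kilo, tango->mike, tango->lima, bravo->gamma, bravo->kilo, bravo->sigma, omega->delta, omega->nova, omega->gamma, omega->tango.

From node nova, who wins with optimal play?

A0 = {echo}
A1: add {nova} — nova (White) has nova→echo.
A2 = A1; e.g. delta (Black) can still go to mike. Fixed point.
nova ∈ A1, so White can force the target.

White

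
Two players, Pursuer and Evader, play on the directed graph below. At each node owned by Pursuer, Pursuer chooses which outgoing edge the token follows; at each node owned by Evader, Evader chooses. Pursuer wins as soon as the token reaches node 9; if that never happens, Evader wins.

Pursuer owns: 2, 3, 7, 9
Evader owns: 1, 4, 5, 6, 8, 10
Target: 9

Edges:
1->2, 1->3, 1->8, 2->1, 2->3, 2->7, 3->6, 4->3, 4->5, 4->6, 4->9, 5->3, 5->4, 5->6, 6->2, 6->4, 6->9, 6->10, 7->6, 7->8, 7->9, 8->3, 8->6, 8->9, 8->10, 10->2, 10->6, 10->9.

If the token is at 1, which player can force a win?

Evader

A0 = {9}
A1: add {7} — 7 (Pursuer) has 7→9.
A2: add {2} — 2 (Pursuer) has 2→7.
A3 = A2; e.g. 1 (Evader) can still go to 3. Fixed point.
1 never enters the attractor, so Evader can avoid the target forever.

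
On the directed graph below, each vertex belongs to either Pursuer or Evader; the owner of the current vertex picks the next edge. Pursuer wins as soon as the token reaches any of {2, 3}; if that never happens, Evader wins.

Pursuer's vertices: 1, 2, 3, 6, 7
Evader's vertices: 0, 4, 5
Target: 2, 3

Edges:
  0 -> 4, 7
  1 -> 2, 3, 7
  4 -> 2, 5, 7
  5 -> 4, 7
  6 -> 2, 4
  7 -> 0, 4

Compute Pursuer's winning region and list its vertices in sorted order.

A0 = {2, 3}
A1: add {1, 6} — 1 (Pursuer) has 1→2; 6 (Pursuer) has 6→2.
A2 = A1; e.g. 0 (Evader) can still go to 4. Fixed point.
Pursuer's winning region = {1, 2, 3, 6}.

1, 2, 3, 6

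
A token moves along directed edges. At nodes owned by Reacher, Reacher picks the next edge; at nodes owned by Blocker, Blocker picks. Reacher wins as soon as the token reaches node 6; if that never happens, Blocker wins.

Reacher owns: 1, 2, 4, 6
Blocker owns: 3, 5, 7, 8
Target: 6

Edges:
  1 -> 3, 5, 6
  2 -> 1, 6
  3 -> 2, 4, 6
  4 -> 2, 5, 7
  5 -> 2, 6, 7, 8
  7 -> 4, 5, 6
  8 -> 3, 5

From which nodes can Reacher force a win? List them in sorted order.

1, 2, 3, 4, 6

A0 = {6}
A1: add {1, 2} — 1 (Reacher) has 1→6; 2 (Reacher) has 2→6.
A2: add {4} — 4 (Reacher) has 4→2.
A3: add {3} — 3 (Blocker): all of {2, 4, 6} already in.
A4 = A3; e.g. 5 (Blocker) can still go to 7. Fixed point.
Reacher's winning region = {1, 2, 3, 4, 6}.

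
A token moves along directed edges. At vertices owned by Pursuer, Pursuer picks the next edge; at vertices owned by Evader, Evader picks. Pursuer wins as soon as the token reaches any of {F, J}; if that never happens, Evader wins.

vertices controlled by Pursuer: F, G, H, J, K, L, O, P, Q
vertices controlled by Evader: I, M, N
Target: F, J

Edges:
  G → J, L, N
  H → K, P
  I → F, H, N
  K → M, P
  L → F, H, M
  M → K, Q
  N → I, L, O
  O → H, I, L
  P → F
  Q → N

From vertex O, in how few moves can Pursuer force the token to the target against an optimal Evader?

2

A0 = {F, J}
A1: add {G, L, P} — G (Pursuer) has G→J; L (Pursuer) has L→F; P (Pursuer) has P→F.
A2: add {H, K, O} — H (Pursuer) has H→P; K (Pursuer) has K→P; O (Pursuer) has O→L.
A3 = A2; e.g. I (Evader) can still go to N. Fixed point.
O enters the attractor at level 2, so Pursuer can force the target in 2 moves from there.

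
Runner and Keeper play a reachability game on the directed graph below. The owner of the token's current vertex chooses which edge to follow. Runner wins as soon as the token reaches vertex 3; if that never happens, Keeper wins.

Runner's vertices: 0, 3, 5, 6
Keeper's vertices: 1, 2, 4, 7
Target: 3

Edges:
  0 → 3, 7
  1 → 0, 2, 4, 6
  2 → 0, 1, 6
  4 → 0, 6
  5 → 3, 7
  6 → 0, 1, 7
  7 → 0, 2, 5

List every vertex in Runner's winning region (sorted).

A0 = {3}
A1: add {0, 5} — 0 (Runner) has 0→3; 5 (Runner) has 5→3.
A2: add {6} — 6 (Runner) has 6→0.
A3: add {4} — 4 (Keeper): all of {0, 6} already in.
A4 = A3; e.g. 1 (Keeper) can still go to 2. Fixed point.
Runner's winning region = {0, 3, 4, 5, 6}.

0, 3, 4, 5, 6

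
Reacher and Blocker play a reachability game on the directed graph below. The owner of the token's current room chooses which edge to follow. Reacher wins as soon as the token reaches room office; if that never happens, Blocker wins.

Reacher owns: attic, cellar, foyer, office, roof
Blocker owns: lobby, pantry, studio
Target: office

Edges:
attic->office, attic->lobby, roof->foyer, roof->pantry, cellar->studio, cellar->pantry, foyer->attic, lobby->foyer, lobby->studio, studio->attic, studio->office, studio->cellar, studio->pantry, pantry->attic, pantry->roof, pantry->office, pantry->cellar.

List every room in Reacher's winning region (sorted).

A0 = {office}
A1: add {attic} — attic (Reacher) has attic→office.
A2: add {foyer} — foyer (Reacher) has foyer→attic.
A3: add {roof} — roof (Reacher) has roof→foyer.
A4 = A3; e.g. cellar (Reacher) has no edge into A3. Fixed point.
Reacher's winning region = {attic, foyer, office, roof}.

attic, foyer, office, roof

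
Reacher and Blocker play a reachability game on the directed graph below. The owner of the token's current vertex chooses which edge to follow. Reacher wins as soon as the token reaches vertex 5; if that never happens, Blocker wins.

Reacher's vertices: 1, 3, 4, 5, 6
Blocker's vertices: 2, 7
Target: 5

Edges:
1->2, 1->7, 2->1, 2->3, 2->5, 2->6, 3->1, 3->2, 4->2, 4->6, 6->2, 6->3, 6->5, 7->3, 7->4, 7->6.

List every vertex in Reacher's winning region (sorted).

A0 = {5}
A1: add {6} — 6 (Reacher) has 6→5.
A2: add {4} — 4 (Reacher) has 4→6.
A3 = A2; e.g. 1 (Reacher) has no edge into A2. Fixed point.
Reacher's winning region = {4, 5, 6}.

4, 5, 6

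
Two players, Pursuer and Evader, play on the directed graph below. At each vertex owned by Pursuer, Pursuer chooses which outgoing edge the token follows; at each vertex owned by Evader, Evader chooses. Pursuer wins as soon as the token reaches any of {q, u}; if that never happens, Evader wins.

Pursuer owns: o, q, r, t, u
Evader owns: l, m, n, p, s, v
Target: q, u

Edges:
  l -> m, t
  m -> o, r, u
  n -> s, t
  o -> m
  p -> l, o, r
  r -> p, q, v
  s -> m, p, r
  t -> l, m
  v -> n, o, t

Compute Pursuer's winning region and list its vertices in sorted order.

q, r, u

A0 = {q, u}
A1: add {r} — r (Pursuer) has r→q.
A2 = A1; e.g. l (Evader) can still go to m. Fixed point.
Pursuer's winning region = {q, r, u}.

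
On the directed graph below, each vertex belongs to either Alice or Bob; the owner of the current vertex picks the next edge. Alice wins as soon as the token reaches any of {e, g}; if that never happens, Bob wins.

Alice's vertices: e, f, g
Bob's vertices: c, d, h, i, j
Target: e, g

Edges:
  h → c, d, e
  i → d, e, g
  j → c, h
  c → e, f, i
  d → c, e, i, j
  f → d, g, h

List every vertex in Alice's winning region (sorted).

A0 = {e, g}
A1: add {f} — f (Alice) has f→g.
A2 = A1; e.g. c (Bob) can still go to i. Fixed point.
Alice's winning region = {e, f, g}.

e, f, g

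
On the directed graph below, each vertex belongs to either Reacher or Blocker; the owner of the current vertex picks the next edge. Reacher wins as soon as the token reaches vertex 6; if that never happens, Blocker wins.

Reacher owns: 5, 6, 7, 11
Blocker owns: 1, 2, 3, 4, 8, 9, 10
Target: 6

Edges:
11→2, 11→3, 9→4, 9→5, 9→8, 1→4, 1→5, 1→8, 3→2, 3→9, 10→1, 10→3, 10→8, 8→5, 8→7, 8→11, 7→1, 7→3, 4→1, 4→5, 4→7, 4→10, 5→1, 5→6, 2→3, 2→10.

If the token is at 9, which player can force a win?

Blocker

A0 = {6}
A1: add {5} — 5 (Reacher) has 5→6.
A2 = A1; e.g. 1 (Blocker) can still go to 4. Fixed point.
9 never enters the attractor, so Blocker can avoid the target forever.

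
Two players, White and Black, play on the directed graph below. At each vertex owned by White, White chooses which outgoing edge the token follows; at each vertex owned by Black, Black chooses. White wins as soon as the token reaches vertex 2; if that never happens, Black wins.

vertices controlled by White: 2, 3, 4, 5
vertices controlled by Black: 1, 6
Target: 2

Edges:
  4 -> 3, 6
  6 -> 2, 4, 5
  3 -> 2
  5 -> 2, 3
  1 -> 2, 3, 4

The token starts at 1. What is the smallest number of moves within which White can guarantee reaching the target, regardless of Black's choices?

3

A0 = {2}
A1: add {3, 5} — 3 (White) has 3→2; 5 (White) has 5→2.
A2: add {4} — 4 (White) has 4→3.
A3: add {1, 6} — 1 (Black): all of {2, 3, 4} already in; 6 (Black): all of {2, 4, 5} already in.
A3 = all vertices. Fixed point.
1 enters the attractor at level 3, so White can force the target in 3 moves from there.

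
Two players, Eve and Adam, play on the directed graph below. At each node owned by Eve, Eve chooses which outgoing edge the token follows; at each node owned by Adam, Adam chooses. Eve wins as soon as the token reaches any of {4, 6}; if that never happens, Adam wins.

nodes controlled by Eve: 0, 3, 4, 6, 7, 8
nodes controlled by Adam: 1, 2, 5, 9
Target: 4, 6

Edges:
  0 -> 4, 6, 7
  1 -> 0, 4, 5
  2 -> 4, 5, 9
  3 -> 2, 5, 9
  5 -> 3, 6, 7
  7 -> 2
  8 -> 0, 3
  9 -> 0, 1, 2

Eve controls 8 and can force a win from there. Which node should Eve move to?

0

A0 = {4, 6}
A1: add {0} — 0 (Eve) has 0→4.
A2: add {8} — 8 (Eve) has 8→0.
A3 = A2; e.g. 1 (Adam) can still go to 5. Fixed point.
From 8, successor 0 is in the attractor (rank 1); the other successor 3 is not.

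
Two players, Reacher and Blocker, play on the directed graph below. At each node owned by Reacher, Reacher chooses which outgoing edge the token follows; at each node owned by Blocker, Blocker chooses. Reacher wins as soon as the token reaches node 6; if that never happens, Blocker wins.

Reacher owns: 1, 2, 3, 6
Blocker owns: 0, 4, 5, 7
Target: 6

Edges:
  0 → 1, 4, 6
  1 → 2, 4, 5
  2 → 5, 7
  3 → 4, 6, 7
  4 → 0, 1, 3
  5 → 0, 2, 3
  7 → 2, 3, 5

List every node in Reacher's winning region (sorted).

A0 = {6}
A1: add {3} — 3 (Reacher) has 3→6.
A2 = A1; e.g. 0 (Blocker) can still go to 1. Fixed point.
Reacher's winning region = {3, 6}.

3, 6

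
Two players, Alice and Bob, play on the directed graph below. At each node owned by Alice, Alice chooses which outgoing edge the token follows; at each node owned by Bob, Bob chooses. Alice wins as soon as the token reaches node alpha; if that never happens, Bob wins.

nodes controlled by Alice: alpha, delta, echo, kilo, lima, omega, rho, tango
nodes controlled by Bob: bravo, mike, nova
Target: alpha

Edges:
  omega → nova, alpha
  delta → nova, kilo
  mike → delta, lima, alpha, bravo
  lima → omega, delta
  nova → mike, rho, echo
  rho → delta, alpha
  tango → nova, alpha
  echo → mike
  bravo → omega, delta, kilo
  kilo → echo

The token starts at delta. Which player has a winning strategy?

A0 = {alpha}
A1: add {omega, rho, tango} — omega (Alice) has omega→alpha; rho (Alice) has rho→alpha; tango (Alice) has tango→alpha.
A2: add {lima} — lima (Alice) has lima→omega.
A3 = A2; e.g. delta (Alice) has no edge into A2. Fixed point.
delta never enters the attractor, so Bob can avoid the target forever.

Bob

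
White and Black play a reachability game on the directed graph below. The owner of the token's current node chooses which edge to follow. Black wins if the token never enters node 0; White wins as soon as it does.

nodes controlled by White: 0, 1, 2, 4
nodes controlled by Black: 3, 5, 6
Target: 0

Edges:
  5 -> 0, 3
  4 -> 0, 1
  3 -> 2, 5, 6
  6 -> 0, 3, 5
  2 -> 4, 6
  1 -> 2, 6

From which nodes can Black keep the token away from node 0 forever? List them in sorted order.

A0 = {0}
A1: add {4} — 4 (White) has 4→0.
A2: add {2} — 2 (White) has 2→4.
A3: add {1} — 1 (White) has 1→2.
A4 = A3; e.g. 3 (Black) can still go to 5. Fixed point.
White's attractor = {0, 1, 2, 4}; Black avoids the target exactly from the complement.

3, 5, 6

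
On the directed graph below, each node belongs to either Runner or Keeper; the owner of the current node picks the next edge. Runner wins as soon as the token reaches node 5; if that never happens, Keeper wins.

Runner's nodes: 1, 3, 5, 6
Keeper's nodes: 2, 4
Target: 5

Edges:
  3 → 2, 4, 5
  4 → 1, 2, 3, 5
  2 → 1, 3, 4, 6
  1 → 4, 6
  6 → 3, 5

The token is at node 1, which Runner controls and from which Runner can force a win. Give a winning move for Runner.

A0 = {5}
A1: add {3, 6} — 3 (Runner) has 3→5; 6 (Runner) has 6→5.
A2: add {1} — 1 (Runner) has 1→6.
A3 = A2; e.g. 2 (Keeper) can still go to 4. Fixed point.
From 1, successor 6 is in the attractor (rank 1); the other successor 4 is not.

6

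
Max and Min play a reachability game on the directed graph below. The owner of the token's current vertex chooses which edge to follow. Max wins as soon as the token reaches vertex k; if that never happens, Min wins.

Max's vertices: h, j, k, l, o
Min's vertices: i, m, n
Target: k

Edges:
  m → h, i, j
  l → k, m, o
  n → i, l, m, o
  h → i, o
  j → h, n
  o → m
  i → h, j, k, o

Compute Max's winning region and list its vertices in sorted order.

k, l

A0 = {k}
A1: add {l} — l (Max) has l→k.
A2 = A1; e.g. h (Max) has no edge into A1. Fixed point.
Max's winning region = {k, l}.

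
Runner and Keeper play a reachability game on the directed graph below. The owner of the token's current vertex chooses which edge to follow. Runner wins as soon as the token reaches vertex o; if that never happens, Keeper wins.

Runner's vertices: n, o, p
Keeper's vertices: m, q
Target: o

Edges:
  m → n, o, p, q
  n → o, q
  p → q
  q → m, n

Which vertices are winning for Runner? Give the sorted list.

n, o

A0 = {o}
A1: add {n} — n (Runner) has n→o.
A2 = A1; e.g. m (Keeper) can still go to p. Fixed point.
Runner's winning region = {n, o}.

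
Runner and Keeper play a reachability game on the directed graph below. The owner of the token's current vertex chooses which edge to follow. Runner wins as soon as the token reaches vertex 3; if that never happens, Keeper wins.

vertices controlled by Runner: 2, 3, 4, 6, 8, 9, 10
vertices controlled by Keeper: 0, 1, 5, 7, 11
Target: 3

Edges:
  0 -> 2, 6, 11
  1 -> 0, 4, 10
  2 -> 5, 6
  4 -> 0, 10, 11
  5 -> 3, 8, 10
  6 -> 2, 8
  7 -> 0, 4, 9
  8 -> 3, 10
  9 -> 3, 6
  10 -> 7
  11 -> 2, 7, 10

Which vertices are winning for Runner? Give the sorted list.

2, 3, 6, 8, 9

A0 = {3}
A1: add {8, 9} — 8 (Runner) has 8→3; 9 (Runner) has 9→3.
A2: add {6} — 6 (Runner) has 6→8.
A3: add {2} — 2 (Runner) has 2→6.
A4 = A3; e.g. 0 (Keeper) can still go to 11. Fixed point.
Runner's winning region = {2, 3, 6, 8, 9}.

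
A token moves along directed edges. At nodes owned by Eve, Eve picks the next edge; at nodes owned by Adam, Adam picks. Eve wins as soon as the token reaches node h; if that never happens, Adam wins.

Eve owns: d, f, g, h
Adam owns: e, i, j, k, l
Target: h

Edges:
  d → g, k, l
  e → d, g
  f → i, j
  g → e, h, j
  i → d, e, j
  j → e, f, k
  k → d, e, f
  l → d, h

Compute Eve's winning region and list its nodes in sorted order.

A0 = {h}
A1: add {g} — g (Eve) has g→h.
A2: add {d} — d (Eve) has d→g.
A3: add {e, l} — e (Adam): all of {d, g} already in; l (Adam): all of {d, h} already in.
A4 = A3; e.g. f (Eve) has no edge into A3. Fixed point.
Eve's winning region = {d, e, g, h, l}.

d, e, g, h, l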